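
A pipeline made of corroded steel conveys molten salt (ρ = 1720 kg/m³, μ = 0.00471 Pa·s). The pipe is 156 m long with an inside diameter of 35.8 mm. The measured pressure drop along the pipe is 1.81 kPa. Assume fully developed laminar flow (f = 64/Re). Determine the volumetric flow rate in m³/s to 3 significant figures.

For laminar flow, f = 64/Re with Re = ρVD/μ, so Darcy-Weisbach reduces to ΔP = 32μLV/D². Solving for V: V = ΔP·D²/(32μL) = 1810·(0.0358)²/(32·0.00471·156) = 0.09866 m/s.
Check: Re = ρVD/μ = 1720·0.09866·0.0358/0.00471 = 1290 < 2300, so the laminar assumption holds.
Q = V·A = 0.09866·(π/4·0.0358²) = 9.931e-05 m³/s = 9.93×10^-5 m³/s.

Q ≈ 9.93×10^-5 m³/s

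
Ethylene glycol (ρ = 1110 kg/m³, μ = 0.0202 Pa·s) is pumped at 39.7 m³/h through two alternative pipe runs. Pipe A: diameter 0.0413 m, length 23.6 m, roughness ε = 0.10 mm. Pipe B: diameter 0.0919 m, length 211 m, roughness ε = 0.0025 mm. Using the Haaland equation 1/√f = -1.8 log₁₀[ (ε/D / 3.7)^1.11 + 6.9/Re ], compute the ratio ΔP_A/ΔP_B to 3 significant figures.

ΔP_A/ΔP_B ≈ 5.74

Pipe A: V = Q/A = 0.01103/0.00134 = 8.232 m/s; Re = 1.868e+04; ε/D = 0.00242; Haaland → f = 0.03053; ΔP_A = f(L/D)(ρV²/2) = 6.561e+05 Pa.
Pipe B: V = Q/A = 0.01103/0.006633 = 1.663 m/s; Re = 8396; ε/D = 2.72e-05; Haaland → f = 0.03245; ΔP_B = f(L/D)(ρV²/2) = 1.143e+05 Pa.
ΔP_A/ΔP_B = 6.561e+05/1.143e+05 = 5.74.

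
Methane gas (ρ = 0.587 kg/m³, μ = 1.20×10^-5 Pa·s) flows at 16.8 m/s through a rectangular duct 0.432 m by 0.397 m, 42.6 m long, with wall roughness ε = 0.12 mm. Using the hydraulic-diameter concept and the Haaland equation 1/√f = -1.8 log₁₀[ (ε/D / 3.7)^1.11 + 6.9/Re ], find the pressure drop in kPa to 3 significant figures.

Hydraulic diameter D_h = 4A/P = 4·(0.432·0.397)/(2·(0.432+0.397)) = 0.686/1.658 = 0.4138 m.
Re = ρVD_h/μ = 0.587·16.8·0.4138/1.2e-05 = 3.4e+05.
ε/D_h = 0.00012/0.4138 = 0.00029; Haaland gives 1/√f = -1.8 log₁₀[2.77e-05+2.03e-05] = 7.774, so f = 0.01655.
ΔP = f(L/D_h)(ρV²/2) = 0.01655·42.6/0.4138·82.84 = 141.1 Pa.
ΔP = 0.141 kPa.

ΔP ≈ 0.141 kPa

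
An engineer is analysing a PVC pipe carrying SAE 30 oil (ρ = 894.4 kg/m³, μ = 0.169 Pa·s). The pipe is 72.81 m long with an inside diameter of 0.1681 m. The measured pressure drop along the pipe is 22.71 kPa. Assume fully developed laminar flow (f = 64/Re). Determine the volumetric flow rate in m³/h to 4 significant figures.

Q ≈ 130.2 m³/h

For laminar flow, f = 64/Re with Re = ρVD/μ, so Darcy-Weisbach reduces to ΔP = 32μLV/D². Solving for V: V = ΔP·D²/(32μL) = 2.271e+04·(0.1681)²/(32·0.169·72.81) = 1.63 m/s.
Check: Re = ρVD/μ = 894.4·1.63·0.1681/0.169 = 1450 < 2300, so the laminar assumption holds.
Q = V·A = 1.63·(π/4·0.1681²) = 0.03617 m³/s = 130.2 m³/h.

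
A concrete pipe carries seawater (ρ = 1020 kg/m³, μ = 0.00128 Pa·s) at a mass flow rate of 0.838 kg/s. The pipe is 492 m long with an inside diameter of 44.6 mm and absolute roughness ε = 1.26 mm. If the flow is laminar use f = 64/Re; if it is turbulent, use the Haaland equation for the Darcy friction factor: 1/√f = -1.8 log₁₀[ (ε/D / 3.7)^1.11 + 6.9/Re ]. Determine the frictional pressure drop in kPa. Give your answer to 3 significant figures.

A = πD²/4 = π(0.0446)²/4 = 0.001562 m²; mean velocity V = ṁ/(ρA) = 0.838/(1020 · 0.001562) = 0.5259 m/s.
Reynolds number Re = ρVD/μ = 1020 · 0.5259 · 0.0446 / 0.00128 = 1.869e+04.
Re > 4000 → turbulent. Relative roughness ε/D = 0.00126/0.0446 = 0.0283. Haaland: 1/√f = -1.8 log₁₀[(0.0283/3.7)^1.11 + 6.9/1.869e+04] = -1.8 log₁₀[0.00447 + 0.000369] = 4.168, so f = 0.05756.
Darcy-Weisbach: ΔP = f(L/D)(ρV²/2) = 0.05756·(492/0.0446)·(1020·0.5259²/2) = 0.05756·1.103e+04·141 = 8.956e+04 Pa.
ΔP = 8.956e+04 Pa = 89.6 kPa.

ΔP ≈ 89.6 kPa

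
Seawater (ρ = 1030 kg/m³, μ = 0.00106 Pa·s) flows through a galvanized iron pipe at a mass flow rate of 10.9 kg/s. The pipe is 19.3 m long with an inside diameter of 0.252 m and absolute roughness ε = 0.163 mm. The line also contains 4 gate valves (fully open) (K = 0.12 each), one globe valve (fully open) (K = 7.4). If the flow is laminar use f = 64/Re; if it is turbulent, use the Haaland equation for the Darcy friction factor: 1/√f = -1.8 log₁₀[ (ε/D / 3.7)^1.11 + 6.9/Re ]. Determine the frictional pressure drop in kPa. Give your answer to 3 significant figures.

ΔP ≈ 0.223 kPa

A = πD²/4 = π(0.252)²/4 = 0.04988 m²; mean velocity V = ṁ/(ρA) = 10.9/(1030 · 0.04988) = 0.2122 m/s.
Reynolds number Re = ρVD/μ = 1030 · 0.2122 · 0.252 / 0.00106 = 5.196e+04.
Re > 4000 → turbulent. Relative roughness ε/D = 0.000163/0.252 = 0.000647. Haaland: 1/√f = -1.8 log₁₀[(0.000647/3.7)^1.11 + 6.9/5.196e+04] = -1.8 log₁₀[6.75e-05 + 0.000133] = 6.657, so f = 0.02257.
Total minor-loss coefficient ΣK = 4·0.12 + 1·7.4 = 7.88.
ΔP = [f·L/D + ΣK]·(ρV²/2) = [0.02257·19.3/0.252 + 7.88]·(1030·0.2122²/2) = [1.728 + 7.88]·23.18 = 222.8 Pa.
ΔP = 222.8 Pa = 0.223 kPa.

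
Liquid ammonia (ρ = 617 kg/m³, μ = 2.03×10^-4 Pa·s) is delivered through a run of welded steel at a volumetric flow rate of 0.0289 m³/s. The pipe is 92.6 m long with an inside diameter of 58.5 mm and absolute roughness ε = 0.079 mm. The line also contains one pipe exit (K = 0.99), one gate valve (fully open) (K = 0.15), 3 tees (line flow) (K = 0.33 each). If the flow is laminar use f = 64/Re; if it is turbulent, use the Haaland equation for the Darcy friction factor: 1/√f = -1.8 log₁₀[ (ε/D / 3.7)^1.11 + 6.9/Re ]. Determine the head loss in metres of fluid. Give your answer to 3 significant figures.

h_f ≈ 211 m

Cross-sectional area A = πD²/4 = π(0.0585)²/4 = 0.002688 m²; mean velocity V = Q/A = 0.0289/0.002688 = 10.75 m/s.
Reynolds number Re = ρVD/μ = 617 · 10.75 · 0.0585 / 0.000203 = 1.912e+06.
Re > 4000 → turbulent. Relative roughness ε/D = 7.9e-05/0.0585 = 0.00135. Haaland: 1/√f = -1.8 log₁₀[(0.00135/3.7)^1.11 + 6.9/1.912e+06] = -1.8 log₁₀[0.000153 + 3.61e-06] = 6.85, so f = 0.02131.
Total minor-loss coefficient ΣK = 1·0.99 + 1·0.15 + 3·0.33 = 2.13.
ΔP = [f·L/D + ΣK]·(ρV²/2) = [0.02131·92.6/0.0585 + 2.13]·(617·10.75²/2) = [33.73 + 2.13]·3.567e+04 = 1.279e+06 Pa.
Head loss h_f = ΔP/(ρg) = 1.279e+06/(617·9.81) = 211 m.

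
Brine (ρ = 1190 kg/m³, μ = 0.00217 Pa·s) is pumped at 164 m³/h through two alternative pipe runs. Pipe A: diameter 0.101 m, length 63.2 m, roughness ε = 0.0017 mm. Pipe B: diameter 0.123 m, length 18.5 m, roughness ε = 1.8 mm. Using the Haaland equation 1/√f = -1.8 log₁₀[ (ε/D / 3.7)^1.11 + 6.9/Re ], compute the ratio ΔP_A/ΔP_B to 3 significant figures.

Pipe A: V = Q/A = 0.04556/0.008012 = 5.686 m/s; Re = 3.149e+05; ε/D = 1.68e-05; Haaland → f = 0.01436; ΔP_A = f(L/D)(ρV²/2) = 1.728e+05 Pa.
Pipe B: V = Q/A = 0.04556/0.01188 = 3.834 m/s; Re = 2.586e+05; ε/D = 0.0146; Haaland → f = 0.04356; ΔP_B = f(L/D)(ρV²/2) = 5.73e+04 Pa.
ΔP_A/ΔP_B = 1.728e+05/5.73e+04 = 3.02.

ΔP_A/ΔP_B ≈ 3.02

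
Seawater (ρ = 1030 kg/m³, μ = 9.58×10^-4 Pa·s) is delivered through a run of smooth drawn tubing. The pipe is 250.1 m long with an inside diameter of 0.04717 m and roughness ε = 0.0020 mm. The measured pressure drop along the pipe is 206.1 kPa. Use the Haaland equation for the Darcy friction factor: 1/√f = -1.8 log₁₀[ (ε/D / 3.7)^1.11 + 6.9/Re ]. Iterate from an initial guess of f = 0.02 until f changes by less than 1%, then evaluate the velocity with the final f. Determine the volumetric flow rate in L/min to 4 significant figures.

Q ≈ 215.6 L/min

Rearranging Darcy-Weisbach: V = √(2·ΔP·D/(f·L·ρ)). With ε/D = 2e-06/0.04717 = 4.24e-05, iterate starting from f = 0.02:
  f = 0.02 → V = √(2·2.061e+05·0.04717/(0.02·250.1·1030)) = 1.943 m/s; Re = ρVD/μ = 9.852e+04; f → 0.01805
  f = 0.01805 → V = 2.045 m/s; Re = 1.037e+05; f → 0.01787
  f = 0.01787 → V = 2.055 m/s; Re = 1.042e+05; f → 0.01785
Converged (Δf/f < 1%). With the final f = 0.01785: V = √(2·2.061e+05·0.04717/(0.01785·250.1·1030)) = 2.056 m/s.
Q = V·A = 2.056·(π/4·0.04717²) = 0.003593 m³/s = 215.6 L/min.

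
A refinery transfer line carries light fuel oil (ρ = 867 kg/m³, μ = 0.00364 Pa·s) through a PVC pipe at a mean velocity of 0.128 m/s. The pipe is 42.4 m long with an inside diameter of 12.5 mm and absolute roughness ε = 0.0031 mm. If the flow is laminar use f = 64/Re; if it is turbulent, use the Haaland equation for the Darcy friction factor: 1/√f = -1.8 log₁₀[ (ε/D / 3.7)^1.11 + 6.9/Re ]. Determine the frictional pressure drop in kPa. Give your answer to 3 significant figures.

Reynolds number Re = ρVD/μ = 867 · 0.128 · 0.0125 / 0.00364 = 381.1.
Re < 2300 → laminar flow, so f = 64/Re = 64/381.1 = 0.1679 (the turbulent correlation is not needed).
Darcy-Weisbach: ΔP = f(L/D)(ρV²/2) = 0.1679·(42.4/0.0125)·(867·0.128²/2) = 0.1679·3392·7.102 = 4046 Pa.
ΔP = 4046 Pa = 4.05 kPa.

ΔP ≈ 4.05 kPa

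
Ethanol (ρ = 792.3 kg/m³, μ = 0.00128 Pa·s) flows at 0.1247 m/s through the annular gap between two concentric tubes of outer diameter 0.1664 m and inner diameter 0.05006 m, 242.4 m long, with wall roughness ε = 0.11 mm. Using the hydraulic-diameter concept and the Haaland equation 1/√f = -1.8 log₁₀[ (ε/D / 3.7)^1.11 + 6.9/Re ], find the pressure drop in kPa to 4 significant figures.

ΔP ≈ 0.4231 kPa

Hydraulic diameter D_h = 4A/P = D_o - D_i = 0.1664 - 0.05006 = 0.1163 m.
Re = ρVD_h/μ = 792.3·0.1247·0.1163/0.00128 = 8980.
ε/D_h = 0.00011/0.1163 = 0.000946; Haaland gives 1/√f = -1.8 log₁₀[0.000103+0.000768] = 5.508, so f = 0.03296.
ΔP = f(L/D_h)(ρV²/2) = 0.03296·242.4/0.1163·6.16 = 423.1 Pa.
ΔP = 0.4231 kPa.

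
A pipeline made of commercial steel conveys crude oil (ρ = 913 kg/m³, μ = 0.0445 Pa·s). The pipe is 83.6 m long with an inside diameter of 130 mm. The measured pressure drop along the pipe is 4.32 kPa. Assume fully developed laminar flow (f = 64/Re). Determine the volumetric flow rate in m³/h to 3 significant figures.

Q ≈ 29.3 m³/h

For laminar flow, f = 64/Re with Re = ρVD/μ, so Darcy-Weisbach reduces to ΔP = 32μLV/D². Solving for V: V = ΔP·D²/(32μL) = 4320·(0.13)²/(32·0.0445·83.6) = 0.6133 m/s.
Check: Re = ρVD/μ = 913·0.6133·0.13/0.0445 = 1636 < 2300, so the laminar assumption holds.
Q = V·A = 0.6133·(π/4·0.13²) = 0.00814 m³/s = 29.3 m³/h.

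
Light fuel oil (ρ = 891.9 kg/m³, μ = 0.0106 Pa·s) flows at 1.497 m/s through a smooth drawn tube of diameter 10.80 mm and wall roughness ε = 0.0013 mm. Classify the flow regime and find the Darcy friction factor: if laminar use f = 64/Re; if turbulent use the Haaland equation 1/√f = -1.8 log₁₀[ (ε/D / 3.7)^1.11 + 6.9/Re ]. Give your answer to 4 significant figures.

f ≈ 0.04705

Re = ρVD/μ = 891.9·1.497·0.0108/0.0106 = 1360.
Re < 2300 → laminar, so f = 64/Re = 0.04705 (roughness is irrelevant in laminar flow).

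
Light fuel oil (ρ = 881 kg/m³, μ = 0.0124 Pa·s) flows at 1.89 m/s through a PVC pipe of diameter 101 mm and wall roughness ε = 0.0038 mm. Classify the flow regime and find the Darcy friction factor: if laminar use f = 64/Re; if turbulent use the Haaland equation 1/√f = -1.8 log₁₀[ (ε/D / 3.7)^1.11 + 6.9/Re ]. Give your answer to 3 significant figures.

Re = ρVD/μ = 881·1.89·0.101/0.0124 = 1.356e+04.
Re > 4000 → turbulent. ε/D = 3.8e-06/0.101 = 3.76e-05; Haaland: 1/√f = -1.8 log₁₀[2.87e-06 + 0.000509] = 5.924, so f = 0.0285.

f ≈ 0.0285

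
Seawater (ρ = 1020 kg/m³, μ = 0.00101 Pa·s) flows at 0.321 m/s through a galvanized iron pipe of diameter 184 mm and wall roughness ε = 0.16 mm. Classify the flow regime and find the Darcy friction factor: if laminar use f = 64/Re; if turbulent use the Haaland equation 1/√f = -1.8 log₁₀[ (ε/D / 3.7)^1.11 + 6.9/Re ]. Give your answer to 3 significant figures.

f ≈ 0.0228

Re = ρVD/μ = 1020·0.321·0.184/0.00101 = 5.965e+04.
Re > 4000 → turbulent. ε/D = 0.00016/0.184 = 0.00087; Haaland: 1/√f = -1.8 log₁₀[9.37e-05 + 0.000116] = 6.622, so f = 0.0228.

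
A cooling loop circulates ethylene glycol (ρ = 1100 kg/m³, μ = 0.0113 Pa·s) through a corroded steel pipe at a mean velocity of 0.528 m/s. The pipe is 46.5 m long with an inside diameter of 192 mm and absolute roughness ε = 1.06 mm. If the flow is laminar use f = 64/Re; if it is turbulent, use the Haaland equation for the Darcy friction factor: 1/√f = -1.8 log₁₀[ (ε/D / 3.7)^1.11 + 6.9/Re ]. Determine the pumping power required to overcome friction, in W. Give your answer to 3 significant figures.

Reynolds number Re = ρVD/μ = 1100 · 0.528 · 0.192 / 0.0113 = 9868.
Re > 4000 → turbulent. Relative roughness ε/D = 0.00106/0.192 = 0.00552. Haaland: 1/√f = -1.8 log₁₀[(0.00552/3.7)^1.11 + 6.9/9868] = -1.8 log₁₀[0.000729 + 0.000699] = 5.121, so f = 0.03813.
Darcy-Weisbach: ΔP = f(L/D)(ρV²/2) = 0.03813·(46.5/0.192)·(1100·0.528²/2) = 0.03813·242.2·153.3 = 1416 Pa.
Q = V·A = 0.528·0.02895 = 0.01529 m³/s.
Pumping power P = QΔP = 0.01529·1416 = 21.65 W = 21.6 W.

P ≈ 21.6 W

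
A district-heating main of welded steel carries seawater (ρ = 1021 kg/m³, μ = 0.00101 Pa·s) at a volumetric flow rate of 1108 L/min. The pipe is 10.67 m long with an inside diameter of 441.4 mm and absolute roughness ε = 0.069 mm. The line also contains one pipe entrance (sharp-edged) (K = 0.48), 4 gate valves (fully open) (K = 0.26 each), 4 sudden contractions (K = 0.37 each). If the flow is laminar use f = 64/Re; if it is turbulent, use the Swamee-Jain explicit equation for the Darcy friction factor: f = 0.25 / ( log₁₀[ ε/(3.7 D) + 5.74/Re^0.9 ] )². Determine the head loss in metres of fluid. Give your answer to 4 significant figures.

Q = 1108 L/min = 1108/60000 = 0.01847 m³/s.
Cross-sectional area A = πD²/4 = π(0.4414)²/4 = 0.153 m²; mean velocity V = Q/A = 0.01847/0.153 = 0.1207 m/s.
Reynolds number Re = ρVD/μ = 1021 · 0.1207 · 0.4414 / 0.00101 = 5.385e+04.
Re > 4000 → turbulent. Relative roughness ε/D = 6.9e-05/0.4414 = 0.000156. Swamee-Jain: f = 0.25/(log₁₀[0.000156/3.7 + 5.74/5.385e+04^0.9])² = 0.25/(log₁₀[4.22e-05 + 0.000317])² = 0.25/(-3.445)² = 0.02107.
Total minor-loss coefficient ΣK = 1·0.48 + 4·0.26 + 4·0.37 = 3.
ΔP = [f·L/D + ΣK]·(ρV²/2) = [0.02107·10.67/0.4414 + 3]·(1021·0.1207²/2) = [0.5093 + 3]·7.435 = 26.09 Pa.
Head loss h_f = ΔP/(ρg) = 26.09/(1021·9.81) = 0.002605 m.

h_f ≈ 0.002605 m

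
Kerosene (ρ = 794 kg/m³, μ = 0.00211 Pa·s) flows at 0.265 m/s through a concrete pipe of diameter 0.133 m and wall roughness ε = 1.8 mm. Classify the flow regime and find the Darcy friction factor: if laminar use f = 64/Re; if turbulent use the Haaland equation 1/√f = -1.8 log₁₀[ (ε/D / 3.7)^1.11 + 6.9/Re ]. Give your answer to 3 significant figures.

f ≈ 0.0455

Re = ρVD/μ = 794·0.265·0.133/0.00211 = 1.326e+04.
Re > 4000 → turbulent. ε/D = 0.0018/0.133 = 0.0135; Haaland: 1/√f = -1.8 log₁₀[0.00197 + 0.00052] = 4.686, so f = 0.04555.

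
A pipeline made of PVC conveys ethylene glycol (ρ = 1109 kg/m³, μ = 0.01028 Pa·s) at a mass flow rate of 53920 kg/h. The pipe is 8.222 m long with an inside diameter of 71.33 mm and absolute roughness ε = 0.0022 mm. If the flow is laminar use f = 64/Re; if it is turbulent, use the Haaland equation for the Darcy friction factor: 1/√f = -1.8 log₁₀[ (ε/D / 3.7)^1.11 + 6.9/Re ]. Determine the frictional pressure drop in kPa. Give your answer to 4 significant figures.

ṁ = 53920 kg/h = 53920/3600 = 14.98 kg/s.
A = πD²/4 = π(0.07133)²/4 = 0.003996 m²; mean velocity V = ṁ/(ρA) = 14.98/(1109 · 0.003996) = 3.38 m/s.
Reynolds number Re = ρVD/μ = 1109 · 3.38 · 0.07133 / 0.0103 = 2.601e+04.
Re > 4000 → turbulent. Relative roughness ε/D = 2.2e-06/0.07133 = 3.08e-05. Haaland: 1/√f = -1.8 log₁₀[(3.08e-05/3.7)^1.11 + 6.9/2.601e+04] = -1.8 log₁₀[2.3e-06 + 0.000265] = 6.43, so f = 0.02418.
Darcy-Weisbach: ΔP = f(L/D)(ρV²/2) = 0.02418·(8.222/0.07133)·(1109·3.38²/2) = 0.02418·115.3·6334 = 1.766e+04 Pa.
ΔP = 1.766e+04 Pa = 17.66 kPa.

ΔP ≈ 17.66 kPa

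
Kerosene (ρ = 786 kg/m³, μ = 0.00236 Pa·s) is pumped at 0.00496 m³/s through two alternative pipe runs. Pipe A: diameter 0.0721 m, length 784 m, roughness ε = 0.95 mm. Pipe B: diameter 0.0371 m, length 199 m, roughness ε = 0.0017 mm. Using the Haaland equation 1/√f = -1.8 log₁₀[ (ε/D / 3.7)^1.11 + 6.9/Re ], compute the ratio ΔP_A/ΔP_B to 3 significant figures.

Pipe A: V = Q/A = 0.00496/0.004083 = 1.215 m/s; Re = 2.917e+04; ε/D = 0.0132; Haaland → f = 0.04339; ΔP_A = f(L/D)(ρV²/2) = 2.736e+05 Pa.
Pipe B: V = Q/A = 0.00496/0.001081 = 4.588 m/s; Re = 5.669e+04; ε/D = 4.58e-05; Haaland → f = 0.02027; ΔP_B = f(L/D)(ρV²/2) = 8.995e+05 Pa.
ΔP_A/ΔP_B = 2.736e+05/8.995e+05 = 0.304.

ΔP_A/ΔP_B ≈ 0.304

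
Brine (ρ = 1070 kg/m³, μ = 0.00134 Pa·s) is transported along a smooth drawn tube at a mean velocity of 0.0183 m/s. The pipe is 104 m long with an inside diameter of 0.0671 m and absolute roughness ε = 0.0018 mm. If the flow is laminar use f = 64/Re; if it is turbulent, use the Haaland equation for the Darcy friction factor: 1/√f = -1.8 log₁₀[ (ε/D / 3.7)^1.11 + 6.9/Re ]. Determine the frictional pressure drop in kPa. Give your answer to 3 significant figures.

Reynolds number Re = ρVD/μ = 1070 · 0.0183 · 0.0671 / 0.00134 = 980.5.
Re < 2300 → laminar flow, so f = 64/Re = 64/980.5 = 0.06527 (the turbulent correlation is not needed).
Darcy-Weisbach: ΔP = f(L/D)(ρV²/2) = 0.06527·(104/0.0671)·(1070·0.0183²/2) = 0.06527·1550·0.1792 = 18.13 Pa.
ΔP = 18.13 Pa = 0.0181 kPa.

ΔP ≈ 0.0181 kPa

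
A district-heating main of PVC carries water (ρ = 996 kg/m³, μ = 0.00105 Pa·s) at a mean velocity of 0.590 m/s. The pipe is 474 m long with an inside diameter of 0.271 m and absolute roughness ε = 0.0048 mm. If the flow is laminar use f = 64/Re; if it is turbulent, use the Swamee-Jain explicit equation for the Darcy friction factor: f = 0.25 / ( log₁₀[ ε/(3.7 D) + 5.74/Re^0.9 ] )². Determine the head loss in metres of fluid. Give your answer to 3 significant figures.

Reynolds number Re = ρVD/μ = 996 · 0.59 · 0.271 / 0.00105 = 1.517e+05.
Re > 4000 → turbulent. Relative roughness ε/D = 4.8e-06/0.271 = 1.77e-05. Swamee-Jain: f = 0.25/(log₁₀[1.77e-05/3.7 + 5.74/1.517e+05^0.9])² = 0.25/(log₁₀[4.79e-06 + 0.000125])² = 0.25/(-3.888)² = 0.01654.
Darcy-Weisbach: ΔP = f(L/D)(ρV²/2) = 0.01654·(474/0.271)·(996·0.59²/2) = 0.01654·1749·173.4 = 5016 Pa.
Head loss h_f = ΔP/(ρg) = 5016/(996·9.81) = 0.513 m.

h_f ≈ 0.513 m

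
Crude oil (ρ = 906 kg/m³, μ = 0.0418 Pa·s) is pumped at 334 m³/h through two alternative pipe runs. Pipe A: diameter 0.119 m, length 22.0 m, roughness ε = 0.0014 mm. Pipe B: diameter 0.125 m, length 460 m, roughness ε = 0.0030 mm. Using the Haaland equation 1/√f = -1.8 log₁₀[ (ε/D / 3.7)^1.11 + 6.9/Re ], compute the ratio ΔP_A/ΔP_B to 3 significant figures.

Pipe A: V = Q/A = 0.09278/0.01112 = 8.342 m/s; Re = 2.152e+04; ε/D = 1.18e-05; Haaland → f = 0.0253; ΔP_A = f(L/D)(ρV²/2) = 1.474e+05 Pa.
Pipe B: V = Q/A = 0.09278/0.01227 = 7.56 m/s; Re = 2.048e+04; ε/D = 2.4e-05; Haaland → f = 0.02563; ΔP_B = f(L/D)(ρV²/2) = 2.442e+06 Pa.
ΔP_A/ΔP_B = 1.474e+05/2.442e+06 = 0.0604.

ΔP_A/ΔP_B ≈ 0.0604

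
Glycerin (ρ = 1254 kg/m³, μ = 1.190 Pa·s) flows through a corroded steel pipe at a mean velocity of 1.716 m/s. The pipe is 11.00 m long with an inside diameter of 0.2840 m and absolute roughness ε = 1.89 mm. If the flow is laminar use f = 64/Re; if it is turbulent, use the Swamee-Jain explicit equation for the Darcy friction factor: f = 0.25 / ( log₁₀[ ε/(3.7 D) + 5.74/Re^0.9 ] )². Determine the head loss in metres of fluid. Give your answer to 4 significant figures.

h_f ≈ 0.7244 m

Reynolds number Re = ρVD/μ = 1254 · 1.716 · 0.284 / 1.19 = 513.6.
Re < 2300 → laminar flow, so f = 64/Re = 64/513.6 = 0.1246 (the turbulent correlation is not needed).
Darcy-Weisbach: ΔP = f(L/D)(ρV²/2) = 0.1246·(11/0.284)·(1254·1.716²/2) = 0.1246·38.73·1846 = 8912 Pa.
Head loss h_f = ΔP/(ρg) = 8912/(1254·9.81) = 0.7244 m.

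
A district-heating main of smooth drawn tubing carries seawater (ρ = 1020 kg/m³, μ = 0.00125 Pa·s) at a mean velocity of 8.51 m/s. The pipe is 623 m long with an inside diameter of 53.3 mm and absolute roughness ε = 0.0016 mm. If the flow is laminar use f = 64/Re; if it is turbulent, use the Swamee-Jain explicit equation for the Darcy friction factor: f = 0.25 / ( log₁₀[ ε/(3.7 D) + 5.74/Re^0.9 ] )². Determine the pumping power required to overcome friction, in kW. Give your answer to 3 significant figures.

Reynolds number Re = ρVD/μ = 1020 · 8.51 · 0.0533 / 0.00125 = 3.701e+05.
Re > 4000 → turbulent. Relative roughness ε/D = 1.6e-06/0.0533 = 3e-05. Swamee-Jain: f = 0.25/(log₁₀[3e-05/3.7 + 5.74/3.701e+05^0.9])² = 0.25/(log₁₀[8.11e-06 + 5.59e-05])² = 0.25/(-4.194)² = 0.01421.
Darcy-Weisbach: ΔP = f(L/D)(ρV²/2) = 0.01421·(623/0.0533)·(1020·8.51²/2) = 0.01421·1.169e+04·3.693e+04 = 6.137e+06 Pa.
Q = V·A = 8.51·0.002231 = 0.01899 m³/s.
Pumping power P = QΔP = 0.01899·6.137e+06 = 116500 W = 117 kW.

P ≈ 117 kW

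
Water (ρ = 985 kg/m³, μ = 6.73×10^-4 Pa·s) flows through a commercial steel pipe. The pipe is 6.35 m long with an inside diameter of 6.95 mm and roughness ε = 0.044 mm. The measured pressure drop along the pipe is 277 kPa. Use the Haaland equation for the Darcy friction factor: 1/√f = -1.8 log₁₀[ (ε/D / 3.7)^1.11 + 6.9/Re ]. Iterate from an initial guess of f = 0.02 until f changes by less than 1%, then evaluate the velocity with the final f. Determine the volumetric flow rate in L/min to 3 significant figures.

Q ≈ 9.63 L/min

Rearranging Darcy-Weisbach: V = √(2·ΔP·D/(f·L·ρ)). With ε/D = 4.4e-05/0.00695 = 0.00633, iterate starting from f = 0.02:
  f = 0.02 → V = √(2·2.77e+05·0.00695/(0.02·6.35·985)) = 5.548 m/s; Re = ρVD/μ = 5.643e+04; f → 0.03401
  f = 0.03401 → V = 4.255 m/s; Re = 4.328e+04; f → 0.03438
  f = 0.03438 → V = 4.232 m/s; Re = 4.304e+04; f → 0.03439
Converged (Δf/f < 1%). With the final f = 0.03439: V = √(2·2.77e+05·0.00695/(0.03439·6.35·985)) = 4.231 m/s.
Q = V·A = 4.231·(π/4·0.00695²) = 0.0001605 m³/s = 9.63 L/min.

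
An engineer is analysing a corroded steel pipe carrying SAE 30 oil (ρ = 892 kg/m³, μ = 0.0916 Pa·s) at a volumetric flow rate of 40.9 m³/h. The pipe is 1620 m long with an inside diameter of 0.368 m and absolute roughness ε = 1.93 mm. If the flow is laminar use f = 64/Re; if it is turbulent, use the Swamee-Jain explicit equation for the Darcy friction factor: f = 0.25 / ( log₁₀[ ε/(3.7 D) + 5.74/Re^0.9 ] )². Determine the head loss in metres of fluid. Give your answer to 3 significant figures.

h_f ≈ 0.428 m

Q = 40.9 m³/h = 40.9/3600 = 0.01136 m³/s.
Cross-sectional area A = πD²/4 = π(0.368)²/4 = 0.1064 m²; mean velocity V = Q/A = 0.01136/0.1064 = 0.1068 m/s.
Reynolds number Re = ρVD/μ = 892 · 0.1068 · 0.368 / 0.0916 = 382.8.
Re < 2300 → laminar flow, so f = 64/Re = 64/382.8 = 0.1672 (the turbulent correlation is not needed).
Darcy-Weisbach: ΔP = f(L/D)(ρV²/2) = 0.1672·(1620/0.368)·(892·0.1068²/2) = 0.1672·4402·5.089 = 3745 Pa.
Head loss h_f = ΔP/(ρg) = 3745/(892·9.81) = 0.428 m.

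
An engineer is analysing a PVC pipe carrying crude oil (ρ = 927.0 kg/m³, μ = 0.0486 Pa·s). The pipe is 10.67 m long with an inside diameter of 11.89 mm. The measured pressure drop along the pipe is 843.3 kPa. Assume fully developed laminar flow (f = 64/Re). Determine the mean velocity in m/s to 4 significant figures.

For laminar flow, f = 64/Re with Re = ρVD/μ, so Darcy-Weisbach reduces to ΔP = 32μLV/D². Solving for V: V = ΔP·D²/(32μL) = 8.433e+05·(0.01189)²/(32·0.0486·10.67) = 7.184 m/s.
Check: Re = ρVD/μ = 927·7.184·0.01189/0.0486 = 1629 < 2300, so the laminar assumption holds.

V ≈ 7.184 m/s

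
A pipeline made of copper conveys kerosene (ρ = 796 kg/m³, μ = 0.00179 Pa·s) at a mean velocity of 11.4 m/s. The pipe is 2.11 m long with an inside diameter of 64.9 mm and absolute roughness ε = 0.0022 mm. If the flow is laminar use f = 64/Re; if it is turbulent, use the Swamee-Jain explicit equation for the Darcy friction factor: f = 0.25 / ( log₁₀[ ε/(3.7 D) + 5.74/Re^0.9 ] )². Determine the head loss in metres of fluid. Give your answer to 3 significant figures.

Reynolds number Re = ρVD/μ = 796 · 11.4 · 0.0649 / 0.00179 = 3.29e+05.
Re > 4000 → turbulent. Relative roughness ε/D = 2.2e-06/0.0649 = 3.39e-05. Swamee-Jain: f = 0.25/(log₁₀[3.39e-05/3.7 + 5.74/3.29e+05^0.9])² = 0.25/(log₁₀[9.16e-06 + 6.21e-05])² = 0.25/(-4.147)² = 0.01454.
Darcy-Weisbach: ΔP = f(L/D)(ρV²/2) = 0.01454·(2.11/0.0649)·(796·11.4²/2) = 0.01454·32.51·5.172e+04 = 2.445e+04 Pa.
Head loss h_f = ΔP/(ρg) = 2.445e+04/(796·9.81) = 3.13 m.

h_f ≈ 3.13 m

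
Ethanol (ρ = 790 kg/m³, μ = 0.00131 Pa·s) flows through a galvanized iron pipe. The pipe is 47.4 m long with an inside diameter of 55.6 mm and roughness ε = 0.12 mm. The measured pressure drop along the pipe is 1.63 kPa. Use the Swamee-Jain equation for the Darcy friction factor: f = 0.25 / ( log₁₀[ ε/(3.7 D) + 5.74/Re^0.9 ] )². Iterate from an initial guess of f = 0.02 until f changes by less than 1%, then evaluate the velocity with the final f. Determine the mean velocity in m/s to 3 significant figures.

Rearranging Darcy-Weisbach: V = √(2·ΔP·D/(f·L·ρ)). With ε/D = 0.00012/0.0556 = 0.00216, iterate starting from f = 0.02:
  f = 0.02 → V = √(2·1630·0.0556/(0.02·47.4·790)) = 0.492 m/s; Re = ρVD/μ = 1.65e+04; f → 0.03136
  f = 0.03136 → V = 0.3928 m/s; Re = 1.317e+04; f → 0.03264
  f = 0.03264 → V = 0.3851 m/s; Re = 1.291e+04; f → 0.03277
Converged (Δf/f < 1%). With the final f = 0.03277: V = √(2·1630·0.0556/(0.03277·47.4·790)) = 0.3844 m/s.

V ≈ 0.384 m/s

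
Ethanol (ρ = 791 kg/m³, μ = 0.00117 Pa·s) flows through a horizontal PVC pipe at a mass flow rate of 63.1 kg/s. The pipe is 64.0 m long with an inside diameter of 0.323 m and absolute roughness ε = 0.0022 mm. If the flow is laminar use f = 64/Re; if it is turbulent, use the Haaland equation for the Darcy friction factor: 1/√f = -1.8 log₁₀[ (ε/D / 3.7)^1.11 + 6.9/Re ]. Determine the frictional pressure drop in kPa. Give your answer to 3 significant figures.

A = πD²/4 = π(0.323)²/4 = 0.08194 m²; mean velocity V = ṁ/(ρA) = 63.1/(791 · 0.08194) = 0.9735 m/s.
Reynolds number Re = ρVD/μ = 791 · 0.9735 · 0.323 / 0.00117 = 2.126e+05.
Re > 4000 → turbulent. Relative roughness ε/D = 2.2e-06/0.323 = 6.81e-06. Haaland: 1/√f = -1.8 log₁₀[(6.81e-06/3.7)^1.11 + 6.9/2.126e+05] = -1.8 log₁₀[4.31e-07 + 3.25e-05] = 8.069, so f = 0.01536.
Darcy-Weisbach: ΔP = f(L/D)(ρV²/2) = 0.01536·(64/0.323)·(791·0.9735²/2) = 0.01536·198.1·374.9 = 1141 Pa.
ΔP = 1141 Pa = 1.14 kPa.

ΔP ≈ 1.14 kPa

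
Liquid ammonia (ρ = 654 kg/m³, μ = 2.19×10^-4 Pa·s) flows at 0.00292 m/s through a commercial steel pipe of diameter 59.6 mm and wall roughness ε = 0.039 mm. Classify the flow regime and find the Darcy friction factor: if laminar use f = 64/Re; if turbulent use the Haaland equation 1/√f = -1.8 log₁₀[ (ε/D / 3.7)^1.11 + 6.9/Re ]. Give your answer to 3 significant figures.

f ≈ 0.123

Re = ρVD/μ = 654·0.00292·0.0596/0.000219 = 519.7.
Re < 2300 → laminar, so f = 64/Re = 0.1231 (roughness is irrelevant in laminar flow).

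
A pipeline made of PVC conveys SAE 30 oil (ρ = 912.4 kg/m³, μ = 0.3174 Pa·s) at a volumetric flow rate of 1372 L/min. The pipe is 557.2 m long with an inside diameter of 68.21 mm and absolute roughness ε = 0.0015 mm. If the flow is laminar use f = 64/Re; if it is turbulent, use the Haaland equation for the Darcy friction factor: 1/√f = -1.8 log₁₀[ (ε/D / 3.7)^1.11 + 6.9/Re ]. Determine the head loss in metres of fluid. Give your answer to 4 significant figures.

Q = 1372 L/min = 1372/60000 = 0.02287 m³/s.
Cross-sectional area A = πD²/4 = π(0.06821)²/4 = 0.003654 m²; mean velocity V = Q/A = 0.02287/0.003654 = 6.258 m/s.
Reynolds number Re = ρVD/μ = 912.4 · 6.258 · 0.06821 / 0.317 = 1227.
Re < 2300 → laminar flow, so f = 64/Re = 64/1227 = 0.05216 (the turbulent correlation is not needed).
Darcy-Weisbach: ΔP = f(L/D)(ρV²/2) = 0.05216·(557.2/0.06821)·(912.4·6.258²/2) = 0.05216·8169·1.786e+04 = 7.612e+06 Pa.
Head loss h_f = ΔP/(ρg) = 7.612e+06/(912.4·9.81) = 850.4 m.

h_f ≈ 850.4 m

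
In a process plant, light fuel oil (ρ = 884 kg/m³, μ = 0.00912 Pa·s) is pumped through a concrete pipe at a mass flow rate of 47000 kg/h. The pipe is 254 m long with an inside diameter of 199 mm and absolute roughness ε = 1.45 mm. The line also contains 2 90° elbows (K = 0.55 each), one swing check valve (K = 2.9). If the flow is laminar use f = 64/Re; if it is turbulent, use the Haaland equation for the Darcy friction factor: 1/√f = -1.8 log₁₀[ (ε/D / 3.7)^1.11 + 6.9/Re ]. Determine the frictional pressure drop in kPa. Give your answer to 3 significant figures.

ṁ = 47000 kg/h = 47000/3600 = 13.06 kg/s.
A = πD²/4 = π(0.199)²/4 = 0.0311 m²; mean velocity V = ṁ/(ρA) = 13.06/(884 · 0.0311) = 0.4748 m/s.
Reynolds number Re = ρVD/μ = 884 · 0.4748 · 0.199 / 0.00912 = 9159.
Re > 4000 → turbulent. Relative roughness ε/D = 0.00145/0.199 = 0.00729. Haaland: 1/√f = -1.8 log₁₀[(0.00729/3.7)^1.11 + 6.9/9159] = -1.8 log₁₀[0.000992 + 0.000753] = 4.964, so f = 0.04058.
Total minor-loss coefficient ΣK = 2·0.55 + 1·2.9 = 4.
ΔP = [f·L/D + ΣK]·(ρV²/2) = [0.04058·254/0.199 + 4]·(884·0.4748²/2) = [51.79 + 4]·99.66 = 5560 Pa.
ΔP = 5560 Pa = 5.56 kPa.

ΔP ≈ 5.56 kPa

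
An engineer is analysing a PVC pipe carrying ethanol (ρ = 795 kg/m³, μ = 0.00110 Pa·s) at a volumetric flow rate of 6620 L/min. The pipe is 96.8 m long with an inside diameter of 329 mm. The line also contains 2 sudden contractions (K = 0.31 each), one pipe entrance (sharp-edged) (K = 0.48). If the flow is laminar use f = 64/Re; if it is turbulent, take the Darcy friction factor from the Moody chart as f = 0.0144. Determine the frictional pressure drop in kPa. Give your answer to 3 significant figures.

ΔP ≈ 3.57 kPa

Q = 6620 L/min = 6620/60000 = 0.1103 m³/s.
Cross-sectional area A = πD²/4 = π(0.329)²/4 = 0.08501 m²; mean velocity V = Q/A = 0.1103/0.08501 = 1.298 m/s.
Reynolds number Re = ρVD/μ = 795 · 1.298 · 0.329 / 0.0011 = 3.086e+05.
Re > 4000 → turbulent; use the Moody-chart value f = 0.0144.
Total minor-loss coefficient ΣK = 2·0.31 + 1·0.48 = 1.1.
ΔP = [f·L/D + ΣK]·(ρV²/2) = [0.0144·96.8/0.329 + 1.1]·(795·1.298²/2) = [4.237 + 1.1]·669.6 = 3573 Pa.
ΔP = 3573 Pa = 3.57 kPa.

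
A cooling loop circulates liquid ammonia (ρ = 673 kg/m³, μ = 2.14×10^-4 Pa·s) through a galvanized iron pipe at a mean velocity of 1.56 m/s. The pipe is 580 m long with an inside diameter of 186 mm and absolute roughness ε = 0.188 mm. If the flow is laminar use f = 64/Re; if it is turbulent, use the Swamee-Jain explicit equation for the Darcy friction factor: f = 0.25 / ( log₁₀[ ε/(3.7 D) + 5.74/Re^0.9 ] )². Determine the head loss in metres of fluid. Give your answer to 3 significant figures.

Reynolds number Re = ρVD/μ = 673 · 1.56 · 0.186 / 0.000214 = 9.125e+05.
Re > 4000 → turbulent. Relative roughness ε/D = 0.000188/0.186 = 0.00101. Swamee-Jain: f = 0.25/(log₁₀[0.00101/3.7 + 5.74/9.125e+05^0.9])² = 0.25/(log₁₀[0.000273 + 2.48e-05])² = 0.25/(-3.526)² = 0.02011.
Darcy-Weisbach: ΔP = f(L/D)(ρV²/2) = 0.02011·(580/0.186)·(673·1.56²/2) = 0.02011·3118·818.9 = 5.135e+04 Pa.
Head loss h_f = ΔP/(ρg) = 5.135e+04/(673·9.81) = 7.78 m.

h_f ≈ 7.78 m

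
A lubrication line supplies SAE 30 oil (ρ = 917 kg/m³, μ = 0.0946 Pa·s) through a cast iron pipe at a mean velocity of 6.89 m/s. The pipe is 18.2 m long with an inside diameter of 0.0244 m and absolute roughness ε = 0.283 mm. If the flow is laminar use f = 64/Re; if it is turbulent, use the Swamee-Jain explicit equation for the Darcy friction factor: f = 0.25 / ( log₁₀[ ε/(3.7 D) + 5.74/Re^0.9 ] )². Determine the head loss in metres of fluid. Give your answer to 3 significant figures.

h_f ≈ 70.9 m

Reynolds number Re = ρVD/μ = 917 · 6.89 · 0.0244 / 0.0946 = 1630.
Re < 2300 → laminar flow, so f = 64/Re = 64/1630 = 0.03927 (the turbulent correlation is not needed).
Darcy-Weisbach: ΔP = f(L/D)(ρV²/2) = 0.03927·(18.2/0.0244)·(917·6.89²/2) = 0.03927·745.9·2.177e+04 = 6.376e+05 Pa.
Head loss h_f = ΔP/(ρg) = 6.376e+05/(917·9.81) = 70.9 m.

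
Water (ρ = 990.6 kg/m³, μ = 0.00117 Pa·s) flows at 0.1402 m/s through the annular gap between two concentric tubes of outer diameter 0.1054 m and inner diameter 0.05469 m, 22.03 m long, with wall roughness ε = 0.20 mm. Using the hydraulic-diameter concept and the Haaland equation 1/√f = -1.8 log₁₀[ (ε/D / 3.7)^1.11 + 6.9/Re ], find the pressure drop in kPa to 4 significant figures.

ΔP ≈ 0.1686 kPa

Hydraulic diameter D_h = 4A/P = D_o - D_i = 0.1054 - 0.05469 = 0.05071 m.
Re = ρVD_h/μ = 990.6·0.1402·0.05071/0.00117 = 6019.
ε/D_h = 0.0002/0.05071 = 0.00394; Haaland gives 1/√f = -1.8 log₁₀[0.000502+0.00115] = 5.009, so f = 0.03985.
ΔP = f(L/D_h)(ρV²/2) = 0.03985·22.03/0.05071·9.736 = 168.6 Pa.
ΔP = 0.1686 kPa.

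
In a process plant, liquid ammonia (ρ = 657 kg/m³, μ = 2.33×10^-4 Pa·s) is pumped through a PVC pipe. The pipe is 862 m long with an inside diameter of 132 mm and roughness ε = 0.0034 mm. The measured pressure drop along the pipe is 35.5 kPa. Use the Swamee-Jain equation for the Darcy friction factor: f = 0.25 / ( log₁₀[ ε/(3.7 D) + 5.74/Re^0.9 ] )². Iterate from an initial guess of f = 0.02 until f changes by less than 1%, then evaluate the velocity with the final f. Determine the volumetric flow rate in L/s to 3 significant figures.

Rearranging Darcy-Weisbach: V = √(2·ΔP·D/(f·L·ρ)). With ε/D = 3.4e-06/0.132 = 2.58e-05, iterate starting from f = 0.02:
  f = 0.02 → V = √(2·3.55e+04·0.132/(0.02·862·657)) = 0.9096 m/s; Re = ρVD/μ = 3.386e+05; f → 0.01437
  f = 0.01437 → V = 1.073 m/s; Re = 3.994e+05; f → 0.01399
  f = 0.01399 → V = 1.088 m/s; Re = 4.049e+05; f → 0.01395
Converged (Δf/f < 1%). With the final f = 0.01395: V = √(2·3.55e+04·0.132/(0.01395·862·657)) = 1.089 m/s.
Q = V·A = 1.089·(π/4·0.132²) = 0.0149 m³/s = 14.9 L/s.

Q ≈ 14.9 L/s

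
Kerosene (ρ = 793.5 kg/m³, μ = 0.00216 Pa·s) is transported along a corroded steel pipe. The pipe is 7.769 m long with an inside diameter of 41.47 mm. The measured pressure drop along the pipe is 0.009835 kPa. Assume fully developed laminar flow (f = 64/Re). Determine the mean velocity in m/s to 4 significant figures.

V ≈ 0.03150 m/s

For laminar flow, f = 64/Re with Re = ρVD/μ, so Darcy-Weisbach reduces to ΔP = 32μLV/D². Solving for V: V = ΔP·D²/(32μL) = 9.835·(0.04147)²/(32·0.00216·7.769) = 0.0315 m/s.
Check: Re = ρVD/μ = 793.5·0.0315·0.04147/0.00216 = 479.8 < 2300, so the laminar assumption holds.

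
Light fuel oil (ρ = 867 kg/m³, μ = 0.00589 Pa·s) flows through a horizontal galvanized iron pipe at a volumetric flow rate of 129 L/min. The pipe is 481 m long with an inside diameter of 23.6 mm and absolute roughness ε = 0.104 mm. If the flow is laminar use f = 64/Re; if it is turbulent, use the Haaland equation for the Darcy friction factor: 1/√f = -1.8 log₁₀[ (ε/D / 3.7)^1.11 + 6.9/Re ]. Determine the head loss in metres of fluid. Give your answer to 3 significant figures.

Q = 129 L/min = 129/60000 = 0.00215 m³/s.
Cross-sectional area A = πD²/4 = π(0.0236)²/4 = 0.0004374 m²; mean velocity V = Q/A = 0.00215/0.0004374 = 4.915 m/s.
Reynolds number Re = ρVD/μ = 867 · 4.915 · 0.0236 / 0.00589 = 1.707e+04.
Re > 4000 → turbulent. Relative roughness ε/D = 0.000104/0.0236 = 0.00441. Haaland: 1/√f = -1.8 log₁₀[(0.00441/3.7)^1.11 + 6.9/1.707e+04] = -1.8 log₁₀[0.000568 + 0.000404] = 5.422, so f = 0.03401.
Darcy-Weisbach: ΔP = f(L/D)(ρV²/2) = 0.03401·(481/0.0236)·(867·4.915²/2) = 0.03401·2.038e+04·1.047e+04 = 7.26e+06 Pa.
Head loss h_f = ΔP/(ρg) = 7.26e+06/(867·9.81) = 854 m.

h_f ≈ 854 m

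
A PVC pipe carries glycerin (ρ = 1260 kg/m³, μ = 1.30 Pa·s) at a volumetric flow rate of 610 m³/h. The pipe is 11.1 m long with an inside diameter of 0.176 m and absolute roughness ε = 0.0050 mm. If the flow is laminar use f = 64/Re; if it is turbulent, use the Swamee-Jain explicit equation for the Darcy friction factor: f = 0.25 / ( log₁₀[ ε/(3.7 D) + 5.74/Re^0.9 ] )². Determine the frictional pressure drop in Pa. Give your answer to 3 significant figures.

ΔP ≈ 104000 Pa

Q = 610 m³/h = 610/3600 = 0.1694 m³/s.
Cross-sectional area A = πD²/4 = π(0.176)²/4 = 0.02433 m²; mean velocity V = Q/A = 0.1694/0.02433 = 6.965 m/s.
Reynolds number Re = ρVD/μ = 1260 · 6.965 · 0.176 / 1.3 = 1188.
Re < 2300 → laminar flow, so f = 64/Re = 64/1188 = 0.05387 (the turbulent correlation is not needed).
Darcy-Weisbach: ΔP = f(L/D)(ρV²/2) = 0.05387·(11.1/0.176)·(1260·6.965²/2) = 0.05387·63.07·3.056e+04 = 1.038e+05 Pa.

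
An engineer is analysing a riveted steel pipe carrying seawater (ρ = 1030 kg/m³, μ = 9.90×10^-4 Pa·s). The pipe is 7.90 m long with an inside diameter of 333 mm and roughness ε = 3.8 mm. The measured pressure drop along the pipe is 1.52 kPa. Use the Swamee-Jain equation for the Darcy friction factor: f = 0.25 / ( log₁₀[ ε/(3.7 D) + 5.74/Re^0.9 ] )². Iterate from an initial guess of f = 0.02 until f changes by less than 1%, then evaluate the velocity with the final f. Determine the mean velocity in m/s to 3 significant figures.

V ≈ 1.77 m/s

Rearranging Darcy-Weisbach: V = √(2·ΔP·D/(f·L·ρ)). With ε/D = 0.0038/0.333 = 0.0114, iterate starting from f = 0.02:
  f = 0.02 → V = √(2·1520·0.333/(0.02·7.9·1030)) = 2.494 m/s; Re = ρVD/μ = 8.641e+05; f → 0.03977
  f = 0.03977 → V = 1.769 m/s; Re = 6.128e+05; f → 0.03981
Converged (Δf/f < 1%). With the final f = 0.03981: V = √(2·1520·0.333/(0.03981·7.9·1030)) = 1.768 m/s.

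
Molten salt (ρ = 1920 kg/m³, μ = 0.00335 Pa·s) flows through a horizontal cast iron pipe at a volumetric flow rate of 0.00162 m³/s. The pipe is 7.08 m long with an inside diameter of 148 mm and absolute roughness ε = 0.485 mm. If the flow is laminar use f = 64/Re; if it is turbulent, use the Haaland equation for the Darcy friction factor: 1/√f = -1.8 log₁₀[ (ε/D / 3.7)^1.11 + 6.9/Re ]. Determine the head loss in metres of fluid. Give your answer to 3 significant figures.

Cross-sectional area A = πD²/4 = π(0.148)²/4 = 0.0172 m²; mean velocity V = Q/A = 0.00162/0.0172 = 0.09417 m/s.
Reynolds number Re = ρVD/μ = 1920 · 0.09417 · 0.148 / 0.00335 = 7988.
Re > 4000 → turbulent. Relative roughness ε/D = 0.000485/0.148 = 0.00328. Haaland: 1/√f = -1.8 log₁₀[(0.00328/3.7)^1.11 + 6.9/7988] = -1.8 log₁₀[0.000409 + 0.000864] = 5.212, so f = 0.03682.
Darcy-Weisbach: ΔP = f(L/D)(ρV²/2) = 0.03682·(7.08/0.148)·(1920·0.09417²/2) = 0.03682·47.84·8.513 = 14.99 Pa.
Head loss h_f = ΔP/(ρg) = 14.99/(1920·9.81) = 7.96×10^-4 m.

h_f ≈ 7.96×10^-4 m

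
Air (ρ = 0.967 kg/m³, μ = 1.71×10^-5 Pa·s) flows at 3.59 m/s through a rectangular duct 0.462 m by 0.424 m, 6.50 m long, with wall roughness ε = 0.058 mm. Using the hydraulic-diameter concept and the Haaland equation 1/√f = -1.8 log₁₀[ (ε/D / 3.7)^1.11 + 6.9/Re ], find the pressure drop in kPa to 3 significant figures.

ΔP ≈ 0.00172 kPa

Hydraulic diameter D_h = 4A/P = 4·(0.462·0.424)/(2·(0.462+0.424)) = 0.7836/1.772 = 0.4422 m.
Re = ρVD_h/μ = 0.967·3.59·0.4422/1.71e-05 = 8.977e+04.
ε/D_h = 5.8e-05/0.4422 = 0.000131; Haaland gives 1/√f = -1.8 log₁₀[1.15e-05+7.69e-05] = 7.297, so f = 0.01878.
ΔP = f(L/D_h)(ρV²/2) = 0.01878·6.5/0.4422·6.231 = 1.72 Pa.
ΔP = 0.00172 kPa.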